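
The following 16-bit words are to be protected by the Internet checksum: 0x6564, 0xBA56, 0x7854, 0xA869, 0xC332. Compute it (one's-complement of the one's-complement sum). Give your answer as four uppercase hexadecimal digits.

FC53

One's-complement addition (fold any carry out of bit 15 back into bit 0):
  0x6564 + 0xBA56 = 0x11FBA → wrap carry → 0x1FBB
  0x1FBB + 0x7854 = 0x0980F
  0x980F + 0xA869 = 0x14078 → wrap carry → 0x4079
  0x4079 + 0xC332 = 0x103AB → wrap carry → 0x03AC
One's-complement sum = 0x03AC.
Checksum = ~0x03AC & 0xFFFF = 0xFC53.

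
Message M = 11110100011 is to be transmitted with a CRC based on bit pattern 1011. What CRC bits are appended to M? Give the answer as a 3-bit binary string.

000

Append 3 zeros: 11110100011000. Divide by 1011 (XOR where the leading bit is 1):
  pos 0: 1111 XOR 1011 = 0100
  pos 1: 1000 XOR 1011 = 0011
  pos 3: 1110 XOR 1011 = 0101
  pos 4: 1010 XOR 1011 = 0001
  pos 7: 1011 XOR 1011 = 0000
Remainder (last 3 bits) = 000. This is the CRC / FCS.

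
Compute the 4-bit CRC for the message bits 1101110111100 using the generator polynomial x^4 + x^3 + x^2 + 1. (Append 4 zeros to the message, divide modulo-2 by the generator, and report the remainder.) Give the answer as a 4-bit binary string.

Append 4 zeros: 11011101111000000. Divide by 11101 (XOR where the leading bit is 1):
  pos 0: 11011 XOR 11101 = 00110
  pos 2: 11010 XOR 11101 = 00111
  pos 4: 11111 XOR 11101 = 00010
  pos 7: 10110 XOR 11101 = 01011
  pos 8: 10110 XOR 11101 = 01011
  pos 9: 10110 XOR 11101 = 01011
  pos 10: 10110 XOR 11101 = 01011
  pos 11: 10110 XOR 11101 = 01011
  pos 12: 10110 XOR 11101 = 01011
Remainder (last 4 bits) = 1011. This is the CRC / FCS.

1011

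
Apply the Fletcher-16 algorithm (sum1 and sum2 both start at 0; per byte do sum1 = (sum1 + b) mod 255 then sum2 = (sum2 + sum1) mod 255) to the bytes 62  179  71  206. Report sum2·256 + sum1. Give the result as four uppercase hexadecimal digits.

Running sums (mod 255):
  after byte 0 (62): sum1=62, sum2=62
  after byte 1 (179): sum1=241, sum2=48
  after byte 2 (71): sum1=57, sum2=105
  after byte 3 (206): sum1=8, sum2=113
Checksum = sum2·256 + sum1 = 113·256 + 8 = 28936 = 0x7108.

7108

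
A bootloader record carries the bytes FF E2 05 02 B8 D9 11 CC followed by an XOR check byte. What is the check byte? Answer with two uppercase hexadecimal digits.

XOR the bytes together:
  start with 0xFF
  0xFF ⊕ 0xE2 = 0x1D
  0x1D ⊕ 0x05 = 0x18
  0x18 ⊕ 0x02 = 0x1A
  0x1A ⊕ 0xB8 = 0xA2
  0xA2 ⊕ 0xD9 = 0x7B
  0x7B ⊕ 0x11 = 0x6A
  0x6A ⊕ 0xCC = 0xA6

A6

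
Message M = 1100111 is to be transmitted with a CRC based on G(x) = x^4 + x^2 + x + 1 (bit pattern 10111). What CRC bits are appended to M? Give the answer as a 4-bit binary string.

Append 4 zeros: 11001110000. Divide by 10111 (XOR where the leading bit is 1):
  pos 0: 11001 XOR 10111 = 01110
  pos 1: 11101 XOR 10111 = 01010
  pos 2: 10101 XOR 10111 = 00010
  pos 5: 10000 XOR 10111 = 00111
Remainder (last 4 bits) = 1110. This is the CRC / FCS.

1110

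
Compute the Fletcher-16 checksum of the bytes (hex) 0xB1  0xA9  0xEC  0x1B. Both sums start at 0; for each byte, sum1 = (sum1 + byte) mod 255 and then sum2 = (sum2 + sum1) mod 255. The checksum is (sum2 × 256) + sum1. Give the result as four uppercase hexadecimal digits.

B863

Running sums (mod 255):
  after byte 0 (0xB1): sum1=177, sum2=177
  after byte 1 (0xA9): sum1=91, sum2=13
  after byte 2 (0xEC): sum1=72, sum2=85
  after byte 3 (0x1B): sum1=99, sum2=184
Checksum = sum2·256 + sum1 = 184·256 + 99 = 47203 = 0xB863.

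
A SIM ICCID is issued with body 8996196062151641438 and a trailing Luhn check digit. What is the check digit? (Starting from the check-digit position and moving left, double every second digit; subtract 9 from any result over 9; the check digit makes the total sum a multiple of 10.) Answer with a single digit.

8

Partial digits right→left: 8 3 4 1 4 6 1 5 1 2 6 0 6 9 1 6 9 9 8
Double every second digit counting from the check-digit position (so the 1st, 3rd, 5th, ... of the partial from the right).
  doubled (with −9 where >9): 7 8 8 2 2 3 3 2 9 7 → sum 51
  kept as-is: 3 1 6 5 2 0 9 6 9 → sum 41
Total = 51 + 41 = 92.
Check digit = (10 − (92 mod 10)) mod 10 = 8.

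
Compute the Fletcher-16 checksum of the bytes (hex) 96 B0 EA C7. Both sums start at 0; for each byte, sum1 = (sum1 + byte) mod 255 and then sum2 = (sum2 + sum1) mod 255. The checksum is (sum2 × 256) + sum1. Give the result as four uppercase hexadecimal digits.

Running sums (mod 255):
  after byte 0 (96): sum1=150, sum2=150
  after byte 1 (B0): sum1=71, sum2=221
  after byte 2 (EA): sum1=50, sum2=16
  after byte 3 (C7): sum1=249, sum2=10
Checksum = sum2·256 + sum1 = 10·256 + 249 = 2809 = 0x0AF9.

0AF9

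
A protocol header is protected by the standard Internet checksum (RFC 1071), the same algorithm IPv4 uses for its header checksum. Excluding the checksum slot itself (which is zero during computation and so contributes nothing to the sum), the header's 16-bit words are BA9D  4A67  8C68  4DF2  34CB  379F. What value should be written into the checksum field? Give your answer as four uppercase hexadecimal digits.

One's-complement addition (fold any carry out of bit 15 back into bit 0):
  0xBA9D + 0x4A67 = 0x10504 → wrap carry → 0x0505
  0x0505 + 0x8C68 = 0x0916D
  0x916D + 0x4DF2 = 0x0DF5F
  0xDF5F + 0x34CB = 0x1142A → wrap carry → 0x142B
  0x142B + 0x379F = 0x04BCA
One's-complement sum = 0x4BCA.
Checksum = ~0x4BCA & 0xFFFF = 0xB435.

B435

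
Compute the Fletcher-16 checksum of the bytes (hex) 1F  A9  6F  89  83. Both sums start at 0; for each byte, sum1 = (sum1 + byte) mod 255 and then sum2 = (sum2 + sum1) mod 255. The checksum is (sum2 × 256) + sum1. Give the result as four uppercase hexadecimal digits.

2745

Running sums (mod 255):
  after byte 0 (1F): sum1=31, sum2=31
  after byte 1 (A9): sum1=200, sum2=231
  after byte 2 (6F): sum1=56, sum2=32
  after byte 3 (89): sum1=193, sum2=225
  after byte 4 (83): sum1=69, sum2=39
Checksum = sum2·256 + sum1 = 39·256 + 69 = 10053 = 0x2745.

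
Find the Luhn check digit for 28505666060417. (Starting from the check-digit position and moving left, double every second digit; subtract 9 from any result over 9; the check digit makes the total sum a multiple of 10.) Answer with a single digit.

Partial digits right→left: 7 1 4 0 6 0 6 6 6 5 0 5 8 2
Double every second digit counting from the check-digit position (so the 1st, 3rd, 5th, ... of the partial from the right).
  doubled (with −9 where >9): 5 8 3 3 3 0 7 → sum 29
  kept as-is: 1 0 0 6 5 5 2 → sum 19
Total = 29 + 19 = 48.
Check digit = (10 − (48 mod 10)) mod 10 = 2.

2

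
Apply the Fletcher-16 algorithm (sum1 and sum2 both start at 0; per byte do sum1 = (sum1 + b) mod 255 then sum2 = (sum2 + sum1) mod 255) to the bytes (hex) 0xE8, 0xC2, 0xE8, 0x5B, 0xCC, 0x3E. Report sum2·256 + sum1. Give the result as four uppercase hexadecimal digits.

Running sums (mod 255):
  after byte 0 (0xE8): sum1=232, sum2=232
  after byte 1 (0xC2): sum1=171, sum2=148
  after byte 2 (0xE8): sum1=148, sum2=41
  after byte 3 (0x5B): sum1=239, sum2=25
  after byte 4 (0xCC): sum1=188, sum2=213
  after byte 5 (0x3E): sum1=250, sum2=208
Checksum = sum2·256 + sum1 = 208·256 + 250 = 53498 = 0xD0FA.

D0FA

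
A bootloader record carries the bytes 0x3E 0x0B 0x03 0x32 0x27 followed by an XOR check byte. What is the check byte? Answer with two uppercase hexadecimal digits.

XOR the bytes together:
  start with 0x3E
  0x3E ⊕ 0x0B = 0x35
  0x35 ⊕ 0x03 = 0x36
  0x36 ⊕ 0x32 = 0x04
  0x04 ⊕ 0x27 = 0x23

23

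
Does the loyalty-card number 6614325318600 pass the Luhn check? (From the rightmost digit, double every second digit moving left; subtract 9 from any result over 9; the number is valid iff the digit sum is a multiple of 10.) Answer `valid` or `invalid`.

From the right, keep odd positions and double even positions (subtract 9 from any doubled value over 9):
  doubled (positions 2,4,...): 0 7 6 4 8 3 → sum 28
  kept (positions 1,3,...): 0 6 1 5 3 1 6 → sum 22
Total = 50.
50 mod 10 = 0, so the number is valid.

valid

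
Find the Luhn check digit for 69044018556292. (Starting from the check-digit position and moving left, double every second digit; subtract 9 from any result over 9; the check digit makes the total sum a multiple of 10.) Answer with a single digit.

Partial digits right→left: 2 9 2 6 5 5 8 1 0 4 4 0 9 6
Double every second digit counting from the check-digit position (so the 1st, 3rd, 5th, ... of the partial from the right).
  doubled (with −9 where >9): 4 4 1 7 0 8 9 → sum 33
  kept as-is: 9 6 5 1 4 0 6 → sum 31
Total = 33 + 31 = 64.
Check digit = (10 − (64 mod 10)) mod 10 = 6.

6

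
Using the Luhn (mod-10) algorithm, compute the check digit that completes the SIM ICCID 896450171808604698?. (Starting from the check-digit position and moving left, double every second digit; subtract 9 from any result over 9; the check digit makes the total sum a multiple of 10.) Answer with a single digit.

4

Partial digits right→left: 8 9 6 4 0 6 8 0 8 1 7 1 0 5 4 6 9 8
Double every second digit counting from the check-digit position (so the 1st, 3rd, 5th, ... of the partial from the right).
  doubled (with −9 where >9): 7 3 0 7 7 5 0 8 9 → sum 46
  kept as-is: 9 4 6 0 1 1 5 6 8 → sum 40
Total = 46 + 40 = 86.
Check digit = (10 − (86 mod 10)) mod 10 = 4.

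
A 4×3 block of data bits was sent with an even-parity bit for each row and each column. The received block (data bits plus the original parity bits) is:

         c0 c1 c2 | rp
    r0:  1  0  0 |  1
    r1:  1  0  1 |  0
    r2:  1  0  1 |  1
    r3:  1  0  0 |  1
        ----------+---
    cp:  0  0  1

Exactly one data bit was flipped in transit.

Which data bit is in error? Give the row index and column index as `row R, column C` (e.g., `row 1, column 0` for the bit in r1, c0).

row 2, column 2

Recompute each row's even parity and compare to rp:
  r0: data parity 1, sent rp 1 → ok
  r1: data parity 0, sent rp 0 → ok
  r2: data parity 0, sent rp 1 → mismatch
  r3: data parity 1, sent rp 1 → ok
Recompute each column's even parity and compare to cp:
  c0: data parity 0, sent cp 0 → ok
  c1: data parity 0, sent cp 0 → ok
  c2: data parity 0, sent cp 1 → mismatch
Exactly one row (r2) and one column (c2) fail → the flipped bit is at their intersection.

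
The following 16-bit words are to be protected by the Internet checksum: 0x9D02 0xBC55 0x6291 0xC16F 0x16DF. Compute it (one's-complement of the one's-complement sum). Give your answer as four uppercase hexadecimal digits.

One's-complement addition (fold any carry out of bit 15 back into bit 0):
  0x9D02 + 0xBC55 = 0x15957 → wrap carry → 0x5958
  0x5958 + 0x6291 = 0x0BBE9
  0xBBE9 + 0xC16F = 0x17D58 → wrap carry → 0x7D59
  0x7D59 + 0x16DF = 0x09438
One's-complement sum = 0x9438.
Checksum = ~0x9438 & 0xFFFF = 0x6BC7.

6BC7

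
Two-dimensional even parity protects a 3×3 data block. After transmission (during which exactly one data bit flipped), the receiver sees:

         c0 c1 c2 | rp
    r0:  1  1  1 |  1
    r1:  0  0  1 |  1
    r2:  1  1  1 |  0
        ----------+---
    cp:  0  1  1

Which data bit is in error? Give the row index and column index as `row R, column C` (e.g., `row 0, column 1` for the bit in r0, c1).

Recompute each row's even parity and compare to rp:
  r0: data parity 1, sent rp 1 → ok
  r1: data parity 1, sent rp 1 → ok
  r2: data parity 1, sent rp 0 → mismatch
Recompute each column's even parity and compare to cp:
  c0: data parity 0, sent cp 0 → ok
  c1: data parity 0, sent cp 1 → mismatch
  c2: data parity 1, sent cp 1 → ok
Exactly one row (r2) and one column (c1) fail → the flipped bit is at their intersection.

row 2, column 1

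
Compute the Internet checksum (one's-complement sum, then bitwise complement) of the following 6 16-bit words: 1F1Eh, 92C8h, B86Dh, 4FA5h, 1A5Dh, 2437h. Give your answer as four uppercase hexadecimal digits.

One's-complement addition (fold any carry out of bit 15 back into bit 0):
  0x1F1E + 0x92C8 = 0x0B1E6
  0xB1E6 + 0xB86D = 0x16A53 → wrap carry → 0x6A54
  0x6A54 + 0x4FA5 = 0x0B9F9
  0xB9F9 + 0x1A5D = 0x0D456
  0xD456 + 0x2437 = 0x0F88D
One's-complement sum = 0xF88D.
Checksum = ~0xF88D & 0xFFFF = 0x0772.

0772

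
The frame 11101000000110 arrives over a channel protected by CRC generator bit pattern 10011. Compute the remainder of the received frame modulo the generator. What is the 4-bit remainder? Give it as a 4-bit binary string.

0000

Modulo-2 division of 11101000000110 by 10011:
  pos 0: 11101 XOR 10011 = 01110
  pos 1: 11100 XOR 10011 = 01111
  pos 2: 11110 XOR 10011 = 01101
  pos 3: 11010 XOR 10011 = 01001
  pos 4: 10010 XOR 10011 = 00001
  pos 8: 10011 XOR 10011 = 00000
Remainder = 0000 (zero — the frame passes the CRC check).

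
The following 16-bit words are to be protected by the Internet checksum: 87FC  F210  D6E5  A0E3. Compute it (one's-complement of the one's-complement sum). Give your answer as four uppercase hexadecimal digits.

0E29

One's-complement addition (fold any carry out of bit 15 back into bit 0):
  0x87FC + 0xF210 = 0x17A0C → wrap carry → 0x7A0D
  0x7A0D + 0xD6E5 = 0x150F2 → wrap carry → 0x50F3
  0x50F3 + 0xA0E3 = 0x0F1D6
One's-complement sum = 0xF1D6.
Checksum = ~0xF1D6 & 0xFFFF = 0x0E29.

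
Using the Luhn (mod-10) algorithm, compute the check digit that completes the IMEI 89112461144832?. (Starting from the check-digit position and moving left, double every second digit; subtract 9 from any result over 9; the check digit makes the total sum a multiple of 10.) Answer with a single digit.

5

Partial digits right→left: 2 3 8 4 4 1 1 6 4 2 1 1 9 8
Double every second digit counting from the check-digit position (so the 1st, 3rd, 5th, ... of the partial from the right).
  doubled (with −9 where >9): 4 7 8 2 8 2 9 → sum 40
  kept as-is: 3 4 1 6 2 1 8 → sum 25
Total = 40 + 25 = 65.
Check digit = (10 − (65 mod 10)) mod 10 = 5.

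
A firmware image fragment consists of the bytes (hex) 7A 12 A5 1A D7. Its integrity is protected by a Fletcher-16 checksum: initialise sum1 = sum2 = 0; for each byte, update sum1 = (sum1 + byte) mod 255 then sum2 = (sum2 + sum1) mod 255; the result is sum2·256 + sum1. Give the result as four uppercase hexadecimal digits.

Running sums (mod 255):
  after byte 0 (7A): sum1=122, sum2=122
  after byte 1 (12): sum1=140, sum2=7
  after byte 2 (A5): sum1=50, sum2=57
  after byte 3 (1A): sum1=76, sum2=133
  after byte 4 (D7): sum1=36, sum2=169
Checksum = sum2·256 + sum1 = 169·256 + 36 = 43300 = 0xA924.

A924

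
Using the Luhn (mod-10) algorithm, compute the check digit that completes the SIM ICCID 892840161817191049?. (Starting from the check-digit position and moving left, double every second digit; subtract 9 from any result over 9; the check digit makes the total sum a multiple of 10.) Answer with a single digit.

8

Partial digits right→left: 9 4 0 1 9 1 7 1 8 1 6 1 0 4 8 2 9 8
Double every second digit counting from the check-digit position (so the 1st, 3rd, 5th, ... of the partial from the right).
  doubled (with −9 where >9): 9 0 9 5 7 3 0 7 9 → sum 49
  kept as-is: 4 1 1 1 1 1 4 2 8 → sum 23
Total = 49 + 23 = 72.
Check digit = (10 − (72 mod 10)) mod 10 = 8.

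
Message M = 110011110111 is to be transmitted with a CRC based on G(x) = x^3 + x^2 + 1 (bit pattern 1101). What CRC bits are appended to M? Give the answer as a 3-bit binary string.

100

Append 3 zeros: 110011110111000. Divide by 1101 (XOR where the leading bit is 1):
  pos 0: 1100 XOR 1101 = 0001
  pos 3: 1111 XOR 1101 = 0010
  pos 5: 1010 XOR 1101 = 0111
  pos 6: 1111 XOR 1101 = 0010
  pos 8: 1011 XOR 1101 = 0110
  pos 9: 1100 XOR 1101 = 0001
Remainder (last 3 bits) = 100. This is the CRC / FCS.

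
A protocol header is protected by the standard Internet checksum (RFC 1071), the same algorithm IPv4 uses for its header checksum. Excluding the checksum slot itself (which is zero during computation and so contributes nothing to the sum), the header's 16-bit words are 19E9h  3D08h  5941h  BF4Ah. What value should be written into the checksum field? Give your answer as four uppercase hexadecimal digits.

One's-complement addition (fold any carry out of bit 15 back into bit 0):
  0x19E9 + 0x3D08 = 0x056F1
  0x56F1 + 0x5941 = 0x0B032
  0xB032 + 0xBF4A = 0x16F7C → wrap carry → 0x6F7D
One's-complement sum = 0x6F7D.
Checksum = ~0x6F7D & 0xFFFF = 0x9082.

9082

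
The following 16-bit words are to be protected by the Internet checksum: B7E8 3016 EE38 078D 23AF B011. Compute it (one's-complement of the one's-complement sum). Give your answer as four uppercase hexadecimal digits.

One's-complement addition (fold any carry out of bit 15 back into bit 0):
  0xB7E8 + 0x3016 = 0x0E7FE
  0xE7FE + 0xEE38 = 0x1D636 → wrap carry → 0xD637
  0xD637 + 0x078D = 0x0DDC4
  0xDDC4 + 0x23AF = 0x10173 → wrap carry → 0x0174
  0x0174 + 0xB011 = 0x0B185
One's-complement sum = 0xB185.
Checksum = ~0xB185 & 0xFFFF = 0x4E7A.

4E7A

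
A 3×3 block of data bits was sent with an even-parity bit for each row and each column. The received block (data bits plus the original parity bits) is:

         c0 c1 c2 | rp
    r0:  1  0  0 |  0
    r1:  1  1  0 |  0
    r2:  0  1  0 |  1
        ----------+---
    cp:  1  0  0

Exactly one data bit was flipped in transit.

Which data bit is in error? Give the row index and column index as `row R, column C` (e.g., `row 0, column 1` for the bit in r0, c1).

Recompute each row's even parity and compare to rp:
  r0: data parity 1, sent rp 0 → mismatch
  r1: data parity 0, sent rp 0 → ok
  r2: data parity 1, sent rp 1 → ok
Recompute each column's even parity and compare to cp:
  c0: data parity 0, sent cp 1 → mismatch
  c1: data parity 0, sent cp 0 → ok
  c2: data parity 0, sent cp 0 → ok
Exactly one row (r0) and one column (c0) fail → the flipped bit is at their intersection.

row 0, column 0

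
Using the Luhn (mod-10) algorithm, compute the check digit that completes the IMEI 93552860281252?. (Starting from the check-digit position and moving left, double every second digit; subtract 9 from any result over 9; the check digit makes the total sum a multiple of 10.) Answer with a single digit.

1

Partial digits right→left: 2 5 2 1 8 2 0 6 8 2 5 5 3 9
Double every second digit counting from the check-digit position (so the 1st, 3rd, 5th, ... of the partial from the right).
  doubled (with −9 where >9): 4 4 7 0 7 1 6 → sum 29
  kept as-is: 5 1 2 6 2 5 9 → sum 30
Total = 29 + 30 = 59.
Check digit = (10 − (59 mod 10)) mod 10 = 1.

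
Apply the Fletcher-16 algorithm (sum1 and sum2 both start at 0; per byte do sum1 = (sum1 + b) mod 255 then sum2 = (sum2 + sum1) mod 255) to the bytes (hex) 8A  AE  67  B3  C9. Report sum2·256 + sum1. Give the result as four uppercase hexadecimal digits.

D61E

Running sums (mod 255):
  after byte 0 (8A): sum1=138, sum2=138
  after byte 1 (AE): sum1=57, sum2=195
  after byte 2 (67): sum1=160, sum2=100
  after byte 3 (B3): sum1=84, sum2=184
  after byte 4 (C9): sum1=30, sum2=214
Checksum = sum2·256 + sum1 = 214·256 + 30 = 54814 = 0xD61E.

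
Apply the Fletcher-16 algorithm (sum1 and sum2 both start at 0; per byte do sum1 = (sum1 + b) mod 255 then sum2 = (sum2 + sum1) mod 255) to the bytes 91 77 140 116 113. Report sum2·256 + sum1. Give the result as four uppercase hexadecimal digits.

FD1B

Running sums (mod 255):
  after byte 0 (91): sum1=91, sum2=91
  after byte 1 (77): sum1=168, sum2=4
  after byte 2 (140): sum1=53, sum2=57
  after byte 3 (116): sum1=169, sum2=226
  after byte 4 (113): sum1=27, sum2=253
Checksum = sum2·256 + sum1 = 253·256 + 27 = 64795 = 0xFD1B.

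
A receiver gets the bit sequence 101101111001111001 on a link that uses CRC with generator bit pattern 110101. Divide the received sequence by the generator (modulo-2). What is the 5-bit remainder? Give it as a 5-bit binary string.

00000

Modulo-2 division of 101101111001111001 by 110101:
  pos 0: 101101 XOR 110101 = 011000
  pos 1: 110001 XOR 110101 = 000100
  pos 4: 100110 XOR 110101 = 010011
  pos 5: 100110 XOR 110101 = 010011
  pos 6: 100111 XOR 110101 = 010010
  pos 7: 100101 XOR 110101 = 010000
  pos 8: 100001 XOR 110101 = 010100
  pos 9: 101001 XOR 110101 = 011100
  pos 10: 111000 XOR 110101 = 001101
  pos 12: 110101 XOR 110101 = 000000
Remainder = 00000 (zero — the frame passes the CRC check).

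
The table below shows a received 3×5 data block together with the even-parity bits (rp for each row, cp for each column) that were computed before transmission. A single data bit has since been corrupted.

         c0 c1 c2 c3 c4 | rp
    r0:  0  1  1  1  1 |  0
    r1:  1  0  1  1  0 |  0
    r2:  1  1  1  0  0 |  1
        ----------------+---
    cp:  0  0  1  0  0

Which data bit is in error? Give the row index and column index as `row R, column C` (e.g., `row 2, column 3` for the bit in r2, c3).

Recompute each row's even parity and compare to rp:
  r0: data parity 0, sent rp 0 → ok
  r1: data parity 1, sent rp 0 → mismatch
  r2: data parity 1, sent rp 1 → ok
Recompute each column's even parity and compare to cp:
  c0: data parity 0, sent cp 0 → ok
  c1: data parity 0, sent cp 0 → ok
  c2: data parity 1, sent cp 1 → ok
  c3: data parity 0, sent cp 0 → ok
  c4: data parity 1, sent cp 0 → mismatch
Exactly one row (r1) and one column (c4) fail → the flipped bit is at their intersection.

row 1, column 4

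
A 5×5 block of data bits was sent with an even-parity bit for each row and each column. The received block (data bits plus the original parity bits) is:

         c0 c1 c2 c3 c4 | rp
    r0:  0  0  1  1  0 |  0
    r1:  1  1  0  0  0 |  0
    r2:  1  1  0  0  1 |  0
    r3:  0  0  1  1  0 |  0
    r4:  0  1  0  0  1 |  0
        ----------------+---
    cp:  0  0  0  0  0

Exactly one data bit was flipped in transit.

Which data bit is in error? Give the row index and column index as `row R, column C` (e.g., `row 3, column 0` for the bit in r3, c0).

Recompute each row's even parity and compare to rp:
  r0: data parity 0, sent rp 0 → ok
  r1: data parity 0, sent rp 0 → ok
  r2: data parity 1, sent rp 0 → mismatch
  r3: data parity 0, sent rp 0 → ok
  r4: data parity 0, sent rp 0 → ok
Recompute each column's even parity and compare to cp:
  c0: data parity 0, sent cp 0 → ok
  c1: data parity 1, sent cp 0 → mismatch
  c2: data parity 0, sent cp 0 → ok
  c3: data parity 0, sent cp 0 → ok
  c4: data parity 0, sent cp 0 → ok
Exactly one row (r2) and one column (c1) fail → the flipped bit is at their intersection.

row 2, column 1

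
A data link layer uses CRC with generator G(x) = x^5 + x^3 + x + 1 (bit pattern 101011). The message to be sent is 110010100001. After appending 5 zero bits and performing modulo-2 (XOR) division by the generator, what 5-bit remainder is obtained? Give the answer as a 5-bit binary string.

00001

Append 5 zeros: 11001010000100000. Divide by 101011 (XOR where the leading bit is 1):
  pos 0: 110010 XOR 101011 = 011001
  pos 1: 110011 XOR 101011 = 011000
  pos 2: 110000 XOR 101011 = 011011
  pos 3: 110110 XOR 101011 = 011101
  pos 4: 111010 XOR 101011 = 010001
  pos 5: 100010 XOR 101011 = 001001
  pos 7: 100110 XOR 101011 = 001101
  pos 9: 110100 XOR 101011 = 011111
  pos 10: 111110 XOR 101011 = 010101
  pos 11: 101010 XOR 101011 = 000001
Remainder (last 5 bits) = 00001. This is the CRC / FCS.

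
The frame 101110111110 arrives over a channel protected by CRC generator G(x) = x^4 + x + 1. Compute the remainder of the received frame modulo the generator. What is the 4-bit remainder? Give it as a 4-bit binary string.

0001

Modulo-2 division of 101110111110 by 10011:
  pos 0: 10111 XOR 10011 = 00100
  pos 2: 10001 XOR 10011 = 00010
  pos 5: 10111 XOR 10011 = 00100
  pos 7: 10010 XOR 10011 = 00001
Remainder = 0001 (nonzero — an error is detected).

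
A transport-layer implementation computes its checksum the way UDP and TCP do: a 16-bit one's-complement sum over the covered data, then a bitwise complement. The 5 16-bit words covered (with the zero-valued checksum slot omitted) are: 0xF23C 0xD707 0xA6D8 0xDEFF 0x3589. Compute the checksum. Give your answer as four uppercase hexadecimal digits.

7B59

One's-complement addition (fold any carry out of bit 15 back into bit 0):
  0xF23C + 0xD707 = 0x1C943 → wrap carry → 0xC944
  0xC944 + 0xA6D8 = 0x1701C → wrap carry → 0x701D
  0x701D + 0xDEFF = 0x14F1C → wrap carry → 0x4F1D
  0x4F1D + 0x3589 = 0x084A6
One's-complement sum = 0x84A6.
Checksum = ~0x84A6 & 0xFFFF = 0x7B59.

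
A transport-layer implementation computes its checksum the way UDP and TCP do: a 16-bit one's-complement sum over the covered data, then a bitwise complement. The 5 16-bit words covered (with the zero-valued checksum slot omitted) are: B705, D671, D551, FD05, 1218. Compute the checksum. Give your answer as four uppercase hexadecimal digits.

One's-complement addition (fold any carry out of bit 15 back into bit 0):
  0xB705 + 0xD671 = 0x18D76 → wrap carry → 0x8D77
  0x8D77 + 0xD551 = 0x162C8 → wrap carry → 0x62C9
  0x62C9 + 0xFD05 = 0x15FCE → wrap carry → 0x5FCF
  0x5FCF + 0x1218 = 0x071E7
One's-complement sum = 0x71E7.
Checksum = ~0x71E7 & 0xFFFF = 0x8E18.

8E18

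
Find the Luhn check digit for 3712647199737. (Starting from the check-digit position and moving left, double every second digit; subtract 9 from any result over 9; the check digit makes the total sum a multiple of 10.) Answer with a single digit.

Partial digits right→left: 7 3 7 9 9 1 7 4 6 2 1 7 3
Double every second digit counting from the check-digit position (so the 1st, 3rd, 5th, ... of the partial from the right).
  doubled (with −9 where >9): 5 5 9 5 3 2 6 → sum 35
  kept as-is: 3 9 1 4 2 7 → sum 26
Total = 35 + 26 = 61.
Check digit = (10 − (61 mod 10)) mod 10 = 9.

9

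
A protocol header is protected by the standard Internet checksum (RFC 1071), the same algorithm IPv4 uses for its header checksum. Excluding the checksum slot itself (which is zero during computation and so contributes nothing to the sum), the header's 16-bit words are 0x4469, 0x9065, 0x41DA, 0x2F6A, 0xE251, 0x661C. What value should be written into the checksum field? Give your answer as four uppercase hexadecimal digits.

717E

One's-complement addition (fold any carry out of bit 15 back into bit 0):
  0x4469 + 0x9065 = 0x0D4CE
  0xD4CE + 0x41DA = 0x116A8 → wrap carry → 0x16A9
  0x16A9 + 0x2F6A = 0x04613
  0x4613 + 0xE251 = 0x12864 → wrap carry → 0x2865
  0x2865 + 0x661C = 0x08E81
One's-complement sum = 0x8E81.
Checksum = ~0x8E81 & 0xFFFF = 0x717E.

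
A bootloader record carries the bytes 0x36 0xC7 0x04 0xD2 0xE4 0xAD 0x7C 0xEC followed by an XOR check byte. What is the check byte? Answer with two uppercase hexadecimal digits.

XOR the bytes together:
  start with 0x36
  0x36 ⊕ 0xC7 = 0xF1
  0xF1 ⊕ 0x04 = 0xF5
  0xF5 ⊕ 0xD2 = 0x27
  0x27 ⊕ 0xE4 = 0xC3
  0xC3 ⊕ 0xAD = 0x6E
  0x6E ⊕ 0x7C = 0x12
  0x12 ⊕ 0xEC = 0xFE

FE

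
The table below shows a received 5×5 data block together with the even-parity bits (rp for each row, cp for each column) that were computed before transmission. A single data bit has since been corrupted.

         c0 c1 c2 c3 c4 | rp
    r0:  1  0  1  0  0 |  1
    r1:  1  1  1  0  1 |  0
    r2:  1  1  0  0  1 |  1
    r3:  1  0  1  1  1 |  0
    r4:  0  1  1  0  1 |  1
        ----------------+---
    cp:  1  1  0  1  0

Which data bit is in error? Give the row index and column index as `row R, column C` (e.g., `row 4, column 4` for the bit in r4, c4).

Recompute each row's even parity and compare to rp:
  r0: data parity 0, sent rp 1 → mismatch
  r1: data parity 0, sent rp 0 → ok
  r2: data parity 1, sent rp 1 → ok
  r3: data parity 0, sent rp 0 → ok
  r4: data parity 1, sent rp 1 → ok
Recompute each column's even parity and compare to cp:
  c0: data parity 0, sent cp 1 → mismatch
  c1: data parity 1, sent cp 1 → ok
  c2: data parity 0, sent cp 0 → ok
  c3: data parity 1, sent cp 1 → ok
  c4: data parity 0, sent cp 0 → ok
Exactly one row (r0) and one column (c0) fail → the flipped bit is at their intersection.

row 0, column 0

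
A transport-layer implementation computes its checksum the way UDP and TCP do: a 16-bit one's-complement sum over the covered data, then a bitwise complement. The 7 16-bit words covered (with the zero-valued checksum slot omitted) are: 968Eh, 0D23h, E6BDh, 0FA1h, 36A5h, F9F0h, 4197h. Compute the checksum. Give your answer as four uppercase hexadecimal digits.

One's-complement addition (fold any carry out of bit 15 back into bit 0):
  0x968E + 0x0D23 = 0x0A3B1
  0xA3B1 + 0xE6BD = 0x18A6E → wrap carry → 0x8A6F
  0x8A6F + 0x0FA1 = 0x09A10
  0x9A10 + 0x36A5 = 0x0D0B5
  0xD0B5 + 0xF9F0 = 0x1CAA5 → wrap carry → 0xCAA6
  0xCAA6 + 0x4197 = 0x10C3D → wrap carry → 0x0C3E
One's-complement sum = 0x0C3E.
Checksum = ~0x0C3E & 0xFFFF = 0xF3C1.

F3C1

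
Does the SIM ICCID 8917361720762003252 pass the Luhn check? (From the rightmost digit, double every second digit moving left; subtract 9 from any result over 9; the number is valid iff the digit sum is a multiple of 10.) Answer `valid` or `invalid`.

valid

From the right, keep odd positions and double even positions (subtract 9 from any doubled value over 9):
  doubled (positions 2,4,...): 1 6 0 3 0 5 3 5 9 → sum 32
  kept (positions 1,3,...): 2 2 0 2 7 2 1 3 1 8 → sum 28
Total = 60.
60 mod 10 = 0, so the number is valid.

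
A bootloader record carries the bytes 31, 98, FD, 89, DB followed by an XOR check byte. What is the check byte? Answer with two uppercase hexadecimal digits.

06

XOR the bytes together:
  start with 0x31
  0x31 ⊕ 0x98 = 0xA9
  0xA9 ⊕ 0xFD = 0x54
  0x54 ⊕ 0x89 = 0xDD
  0xDD ⊕ 0xDB = 0x06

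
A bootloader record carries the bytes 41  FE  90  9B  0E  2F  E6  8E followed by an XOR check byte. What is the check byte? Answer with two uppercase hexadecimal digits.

FD

XOR the bytes together:
  start with 0x41
  0x41 ⊕ 0xFE = 0xBF
  0xBF ⊕ 0x90 = 0x2F
  0x2F ⊕ 0x9B = 0xB4
  0xB4 ⊕ 0x0E = 0xBA
  0xBA ⊕ 0x2F = 0x95
  0x95 ⊕ 0xE6 = 0x73
  0x73 ⊕ 0x8E = 0xFD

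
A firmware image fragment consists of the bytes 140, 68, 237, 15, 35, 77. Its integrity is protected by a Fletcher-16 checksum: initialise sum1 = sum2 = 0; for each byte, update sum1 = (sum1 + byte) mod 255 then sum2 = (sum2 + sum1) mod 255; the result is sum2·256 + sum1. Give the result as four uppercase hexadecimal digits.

193E

Running sums (mod 255):
  after byte 0 (140): sum1=140, sum2=140
  after byte 1 (68): sum1=208, sum2=93
  after byte 2 (237): sum1=190, sum2=28
  after byte 3 (15): sum1=205, sum2=233
  after byte 4 (35): sum1=240, sum2=218
  after byte 5 (77): sum1=62, sum2=25
Checksum = sum2·256 + sum1 = 25·256 + 62 = 6462 = 0x193E.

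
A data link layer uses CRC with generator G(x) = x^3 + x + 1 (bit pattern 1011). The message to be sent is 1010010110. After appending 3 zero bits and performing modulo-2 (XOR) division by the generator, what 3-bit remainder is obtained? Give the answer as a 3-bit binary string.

100

Append 3 zeros: 1010010110000. Divide by 1011 (XOR where the leading bit is 1):
  pos 0: 1010 XOR 1011 = 0001
  pos 3: 1010 XOR 1011 = 0001
  pos 6: 1110 XOR 1011 = 0101
  pos 7: 1010 XOR 1011 = 0001
Remainder (last 3 bits) = 100. This is the CRC / FCS.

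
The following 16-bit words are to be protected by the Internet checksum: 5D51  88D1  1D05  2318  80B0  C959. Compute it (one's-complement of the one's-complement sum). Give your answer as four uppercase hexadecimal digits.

8FB5

One's-complement addition (fold any carry out of bit 15 back into bit 0):
  0x5D51 + 0x88D1 = 0x0E622
  0xE622 + 0x1D05 = 0x10327 → wrap carry → 0x0328
  0x0328 + 0x2318 = 0x02640
  0x2640 + 0x80B0 = 0x0A6F0
  0xA6F0 + 0xC959 = 0x17049 → wrap carry → 0x704A
One's-complement sum = 0x704A.
Checksum = ~0x704A & 0xFFFF = 0x8FB5.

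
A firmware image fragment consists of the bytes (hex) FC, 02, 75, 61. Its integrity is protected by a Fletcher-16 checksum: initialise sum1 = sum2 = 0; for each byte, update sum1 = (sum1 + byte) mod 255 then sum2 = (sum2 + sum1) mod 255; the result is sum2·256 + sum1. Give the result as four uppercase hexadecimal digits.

46D5

Running sums (mod 255):
  after byte 0 (FC): sum1=252, sum2=252
  after byte 1 (02): sum1=254, sum2=251
  after byte 2 (75): sum1=116, sum2=112
  after byte 3 (61): sum1=213, sum2=70
Checksum = sum2·256 + sum1 = 70·256 + 213 = 18133 = 0x46D5.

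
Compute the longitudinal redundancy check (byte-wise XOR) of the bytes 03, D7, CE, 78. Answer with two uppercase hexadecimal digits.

XOR the bytes together:
  start with 0x03
  0x03 ⊕ 0xD7 = 0xD4
  0xD4 ⊕ 0xCE = 0x1A
  0x1A ⊕ 0x78 = 0x62

62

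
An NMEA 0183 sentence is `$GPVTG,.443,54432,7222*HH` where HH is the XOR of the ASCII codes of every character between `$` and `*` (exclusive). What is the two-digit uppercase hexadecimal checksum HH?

52

XOR the ASCII codes of the payload characters:
  'G' = 0x47 → acc = 0x47
  'P' = 0x50 → acc = 0x17
  'V' = 0x56 → acc = 0x41
  'T' = 0x54 → acc = 0x15
  'G' = 0x47 → acc = 0x52
  ',' = 0x2C → acc = 0x7E
  '.' = 0x2E → acc = 0x50
  '4' = 0x34 → acc = 0x64
  '4' = 0x34 → acc = 0x50
  '3' = 0x33 → acc = 0x63
  ',' = 0x2C → acc = 0x4F
  '5' = 0x35 → acc = 0x7A
  '4' = 0x34 → acc = 0x4E
  '4' = 0x34 → acc = 0x7A
  '3' = 0x33 → acc = 0x49
  '2' = 0x32 → acc = 0x7B
  ',' = 0x2C → acc = 0x57
  '7' = 0x37 → acc = 0x60
  '2' = 0x32 → acc = 0x52
  '2' = 0x32 → acc = 0x60
  '2' = 0x32 → acc = 0x52
Checksum = 0x52.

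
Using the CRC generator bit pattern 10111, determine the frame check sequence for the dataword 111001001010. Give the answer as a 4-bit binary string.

Append 4 zeros: 1110010010100000. Divide by 10111 (XOR where the leading bit is 1):
  pos 0: 11100 XOR 10111 = 01011
  pos 1: 10111 XOR 10111 = 00000
  pos 8: 10100 XOR 10111 = 00011
  pos 11: 11000 XOR 10111 = 01111
Remainder (last 4 bits) = 1111. This is the CRC / FCS.

1111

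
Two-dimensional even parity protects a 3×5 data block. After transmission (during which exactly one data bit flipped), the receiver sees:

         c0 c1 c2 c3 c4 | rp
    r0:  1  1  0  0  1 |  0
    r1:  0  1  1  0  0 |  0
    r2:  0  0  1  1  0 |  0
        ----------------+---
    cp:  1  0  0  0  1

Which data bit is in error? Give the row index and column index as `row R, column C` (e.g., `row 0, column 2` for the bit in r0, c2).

row 0, column 3

Recompute each row's even parity and compare to rp:
  r0: data parity 1, sent rp 0 → mismatch
  r1: data parity 0, sent rp 0 → ok
  r2: data parity 0, sent rp 0 → ok
Recompute each column's even parity and compare to cp:
  c0: data parity 1, sent cp 1 → ok
  c1: data parity 0, sent cp 0 → ok
  c2: data parity 0, sent cp 0 → ok
  c3: data parity 1, sent cp 0 → mismatch
  c4: data parity 1, sent cp 1 → ok
Exactly one row (r0) and one column (c3) fail → the flipped bit is at their intersection.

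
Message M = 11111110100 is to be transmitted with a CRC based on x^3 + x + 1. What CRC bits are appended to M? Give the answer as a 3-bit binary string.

111

Append 3 zeros: 11111110100000. Divide by 1011 (XOR where the leading bit is 1):
  pos 0: 1111 XOR 1011 = 0100
  pos 1: 1001 XOR 1011 = 0010
  pos 3: 1011 XOR 1011 = 0000
  pos 8: 1000 XOR 1011 = 0011
  pos 10: 1100 XOR 1011 = 0111
Remainder (last 3 bits) = 111. This is the CRC / FCS.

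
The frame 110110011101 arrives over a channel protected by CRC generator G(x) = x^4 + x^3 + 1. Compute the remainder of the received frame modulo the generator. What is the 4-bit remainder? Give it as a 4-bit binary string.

1010

Modulo-2 division of 110110011101 by 11001:
  pos 0: 11011 XOR 11001 = 00010
  pos 3: 10001 XOR 11001 = 01000
  pos 4: 10001 XOR 11001 = 01000
  pos 5: 10001 XOR 11001 = 01000
  pos 6: 10000 XOR 11001 = 01001
  pos 7: 10011 XOR 11001 = 01010
Remainder = 1010 (nonzero — an error is detected).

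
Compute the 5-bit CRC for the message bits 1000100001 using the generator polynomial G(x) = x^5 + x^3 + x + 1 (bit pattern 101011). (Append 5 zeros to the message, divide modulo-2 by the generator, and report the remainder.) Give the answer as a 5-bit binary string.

01101

Append 5 zeros: 100010000100000. Divide by 101011 (XOR where the leading bit is 1):
  pos 0: 100010 XOR 101011 = 001001
  pos 2: 100100 XOR 101011 = 001111
  pos 4: 111101 XOR 101011 = 010110
  pos 5: 101100 XOR 101011 = 000111
  pos 8: 111000 XOR 101011 = 010011
  pos 9: 100110 XOR 101011 = 001101
Remainder (last 5 bits) = 01101. This is the CRC / FCS.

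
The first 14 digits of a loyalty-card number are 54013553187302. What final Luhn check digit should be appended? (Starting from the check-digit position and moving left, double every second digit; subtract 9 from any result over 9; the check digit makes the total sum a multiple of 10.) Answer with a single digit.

Partial digits right→left: 2 0 3 7 8 1 3 5 5 3 1 0 4 5
Double every second digit counting from the check-digit position (so the 1st, 3rd, 5th, ... of the partial from the right).
  doubled (with −9 where >9): 4 6 7 6 1 2 8 → sum 34
  kept as-is: 0 7 1 5 3 0 5 → sum 21
Total = 34 + 21 = 55.
Check digit = (10 − (55 mod 10)) mod 10 = 5.

5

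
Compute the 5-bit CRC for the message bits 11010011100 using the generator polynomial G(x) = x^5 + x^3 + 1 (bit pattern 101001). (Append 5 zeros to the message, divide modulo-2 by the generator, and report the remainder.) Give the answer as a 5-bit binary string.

10001

Append 5 zeros: 1101001110000000. Divide by 101001 (XOR where the leading bit is 1):
  pos 0: 110100 XOR 101001 = 011101
  pos 1: 111011 XOR 101001 = 010010
  pos 2: 100101 XOR 101001 = 001100
  pos 4: 110010 XOR 101001 = 011011
  pos 5: 110110 XOR 101001 = 011111
  pos 6: 111110 XOR 101001 = 010111
  pos 7: 101110 XOR 101001 = 000111
  pos 10: 111000 XOR 101001 = 010001
Remainder (last 5 bits) = 10001. This is the CRC / FCS.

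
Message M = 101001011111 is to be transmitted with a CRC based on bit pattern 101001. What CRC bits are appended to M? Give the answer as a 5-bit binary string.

Append 5 zeros: 10100101111100000. Divide by 101001 (XOR where the leading bit is 1):
  pos 0: 101001 XOR 101001 = 000000
  pos 7: 111110 XOR 101001 = 010111
  pos 8: 101110 XOR 101001 = 000111
  pos 11: 111000 XOR 101001 = 010001
Remainder (last 5 bits) = 10001. This is the CRC / FCS.

10001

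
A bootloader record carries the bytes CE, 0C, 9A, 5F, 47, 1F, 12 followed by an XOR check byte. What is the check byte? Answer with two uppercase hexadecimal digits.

XOR the bytes together:
  start with 0xCE
  0xCE ⊕ 0x0C = 0xC2
  0xC2 ⊕ 0x9A = 0x58
  0x58 ⊕ 0x5F = 0x07
  0x07 ⊕ 0x47 = 0x40
  0x40 ⊕ 0x1F = 0x5F
  0x5F ⊕ 0x12 = 0x4D

4D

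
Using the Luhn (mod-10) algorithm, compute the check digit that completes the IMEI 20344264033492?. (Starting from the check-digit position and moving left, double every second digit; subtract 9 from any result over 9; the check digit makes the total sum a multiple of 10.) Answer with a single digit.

5

Partial digits right→left: 2 9 4 3 3 0 4 6 2 4 4 3 0 2
Double every second digit counting from the check-digit position (so the 1st, 3rd, 5th, ... of the partial from the right).
  doubled (with −9 where >9): 4 8 6 8 4 8 0 → sum 38
  kept as-is: 9 3 0 6 4 3 2 → sum 27
Total = 38 + 27 = 65.
Check digit = (10 − (65 mod 10)) mod 10 = 5.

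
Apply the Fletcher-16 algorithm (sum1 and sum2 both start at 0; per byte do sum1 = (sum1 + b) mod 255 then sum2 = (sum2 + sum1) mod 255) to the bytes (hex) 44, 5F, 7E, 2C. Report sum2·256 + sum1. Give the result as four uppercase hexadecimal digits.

Running sums (mod 255):
  after byte 0 (44): sum1=68, sum2=68
  after byte 1 (5F): sum1=163, sum2=231
  after byte 2 (7E): sum1=34, sum2=10
  after byte 3 (2C): sum1=78, sum2=88
Checksum = sum2·256 + sum1 = 88·256 + 78 = 22606 = 0x584E.

584E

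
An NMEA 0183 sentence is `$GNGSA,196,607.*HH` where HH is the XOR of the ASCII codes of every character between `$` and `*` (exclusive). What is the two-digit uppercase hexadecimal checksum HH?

7D

XOR the ASCII codes of the payload characters:
  'G' = 0x47 → acc = 0x47
  'N' = 0x4E → acc = 0x09
  'G' = 0x47 → acc = 0x4E
  'S' = 0x53 → acc = 0x1D
  'A' = 0x41 → acc = 0x5C
  ',' = 0x2C → acc = 0x70
  '1' = 0x31 → acc = 0x41
  '9' = 0x39 → acc = 0x78
  '6' = 0x36 → acc = 0x4E
  ',' = 0x2C → acc = 0x62
  '6' = 0x36 → acc = 0x54
  '0' = 0x30 → acc = 0x64
  '7' = 0x37 → acc = 0x53
  '.' = 0x2E → acc = 0x7D
Checksum = 0x7D.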